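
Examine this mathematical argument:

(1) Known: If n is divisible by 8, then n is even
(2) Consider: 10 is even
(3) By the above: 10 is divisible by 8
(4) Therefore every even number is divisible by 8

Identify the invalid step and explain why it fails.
Step 3: By the above: 10 is divisible by 8

Step 3 commits the fallacy of affirming the consequent. The known fact 'divisible by 8 → even' does NOT imply 'even → divisible by 8'. That would be the converse, which is false. For example, 10 is even but 10 ÷ 8 = 1.25, which is not an integer.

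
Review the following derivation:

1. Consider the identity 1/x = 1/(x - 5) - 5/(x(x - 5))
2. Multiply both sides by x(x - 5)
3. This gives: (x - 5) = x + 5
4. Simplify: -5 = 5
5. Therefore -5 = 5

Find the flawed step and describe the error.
Step 3: This gives: (x - 5) = x + 5

Step 3 makes a sign error when clearing denominators. Multiplying -5/(x(x - 5)) by x(x - 5) gives -5, not +5. The correct result is (x - 5) = x - 5, which is trivially true, not (x - 5) = x + 5. (Step 1 is a valid identity: 1/(x - 5) - 5/(x(x - 5)) = (x - 5)/(x(x - 5)) = 1/x.)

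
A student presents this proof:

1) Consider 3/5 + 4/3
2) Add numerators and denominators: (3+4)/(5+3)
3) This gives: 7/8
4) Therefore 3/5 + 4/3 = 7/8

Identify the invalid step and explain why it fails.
Step 2: Add numerators and denominators: (3+4)/(5+3)

Step 2 incorrectly adds fractions by separately adding numerators and denominators. This is wrong. The correct method requires a common denominator: 3/5 + 4/3 = (3×3 + 4×5)/(5×3) = 29/15 = 29/15. The method used gives 7/8, which is different.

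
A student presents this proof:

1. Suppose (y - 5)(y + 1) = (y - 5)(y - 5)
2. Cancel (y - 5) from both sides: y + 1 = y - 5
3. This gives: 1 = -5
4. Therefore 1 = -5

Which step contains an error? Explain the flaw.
Step 2: Cancel (y - 5) from both sides: y + 1 = y - 5

Step 2 cancels (y - 5) from both sides. This is only valid if (y - 5) ≠ 0, i.e., y ≠ 5. When y = 5, both sides equal zero regardless of the other factors. The correct approach requires considering y = 5 as a separate case.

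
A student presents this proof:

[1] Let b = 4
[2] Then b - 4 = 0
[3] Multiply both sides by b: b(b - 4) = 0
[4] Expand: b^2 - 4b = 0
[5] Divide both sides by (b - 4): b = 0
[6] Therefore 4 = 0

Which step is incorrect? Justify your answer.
Step 5: Divide both sides by (b - 4): b = 0

Step 5 divides both sides by (b - 4). However, since b = 4, we have (b - 4) = 0. Division by zero is undefined, making this step invalid.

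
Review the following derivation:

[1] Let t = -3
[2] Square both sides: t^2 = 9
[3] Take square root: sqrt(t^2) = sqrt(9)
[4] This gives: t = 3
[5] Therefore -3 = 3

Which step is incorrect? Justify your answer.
Step 4: This gives: t = 3

Step 4 incorrectly states that sqrt(t^2) = t. The correct identity is sqrt(t^2) = |t|. Since t = -3 < 0, we have sqrt(t^2) = |-3| = 3, not t = -3.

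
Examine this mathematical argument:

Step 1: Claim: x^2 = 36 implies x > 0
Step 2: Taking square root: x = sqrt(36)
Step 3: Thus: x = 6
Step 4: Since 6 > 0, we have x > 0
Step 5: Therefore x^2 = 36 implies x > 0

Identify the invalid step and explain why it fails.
Step 2: Taking square root: x = sqrt(36)

Step 2 takes the square root and assumes the positive root only. The equation x^2 = 36 actually has two solutions: x = 6 and x = -6. The proof silently assumes x > 0 without justification, then uses this assumption to conclude x > 0, which is circular. The counterexample x = -6 shows the claim is false.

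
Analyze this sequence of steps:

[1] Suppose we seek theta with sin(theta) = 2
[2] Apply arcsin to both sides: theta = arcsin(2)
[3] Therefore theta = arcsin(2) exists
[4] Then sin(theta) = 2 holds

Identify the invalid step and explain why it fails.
Step 2: Apply arcsin to both sides: theta = arcsin(2)

Step 2 applies arcsin to 2. However, arcsin(x) is only defined for x in [-1, 1] because sin(theta) can only produce values in that range. Since |2| > 1, arcsin(2) is undefined. There is no angle whose sine equals 2.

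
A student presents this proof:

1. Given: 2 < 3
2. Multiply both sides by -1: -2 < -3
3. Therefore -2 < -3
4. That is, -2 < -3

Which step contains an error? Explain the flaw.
Step 2: Multiply both sides by -1: -2 < -3

Step 2 multiplies both sides by -1 but fails to reverse the inequality sign. When multiplying (or dividing) an inequality by a negative number, the direction must be reversed. Since 2 < 3, we should get -2 > -3, i.e., -2 > -3.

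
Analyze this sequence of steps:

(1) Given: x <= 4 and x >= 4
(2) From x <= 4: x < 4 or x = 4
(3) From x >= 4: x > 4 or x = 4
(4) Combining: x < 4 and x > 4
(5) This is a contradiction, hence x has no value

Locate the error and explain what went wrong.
Step 4: Combining: x < 4 and x > 4

Step 4 incorrectly combines the conditions. From x <= 4 and x >= 4, the intersection is x = 4. The error treats the 'or' cases as 'and' requirements. The correct conclusion is that x = 4 is the unique solution, not that no solution exists.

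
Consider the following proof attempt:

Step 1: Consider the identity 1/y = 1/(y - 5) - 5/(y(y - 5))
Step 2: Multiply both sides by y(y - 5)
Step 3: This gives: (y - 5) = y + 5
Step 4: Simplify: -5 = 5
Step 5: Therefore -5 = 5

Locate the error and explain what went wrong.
Step 3: This gives: (y - 5) = y + 5

Step 3 makes a sign error when clearing denominators. Multiplying -5/(y(y - 5)) by y(y - 5) gives -5, not +5. The correct result is (y - 5) = y - 5, which is trivially true, not (y - 5) = y + 5. (Step 1 is a valid identity: 1/(y - 5) - 5/(y(y - 5)) = (y - 5)/(y(y - 5)) = 1/y.)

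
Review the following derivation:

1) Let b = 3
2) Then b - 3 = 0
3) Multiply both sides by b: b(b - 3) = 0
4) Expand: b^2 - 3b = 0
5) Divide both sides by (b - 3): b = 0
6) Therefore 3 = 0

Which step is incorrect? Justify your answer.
Step 5: Divide both sides by (b - 3): b = 0

Step 5 divides both sides by (b - 3). However, since b = 3, we have (b - 3) = 0. Division by zero is undefined, making this step invalid.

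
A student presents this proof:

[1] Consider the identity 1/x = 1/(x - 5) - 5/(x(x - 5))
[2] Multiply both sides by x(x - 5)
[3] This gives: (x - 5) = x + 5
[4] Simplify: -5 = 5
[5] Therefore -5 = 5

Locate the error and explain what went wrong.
Step 3: This gives: (x - 5) = x + 5

Step 3 makes a sign error when clearing denominators. Multiplying -5/(x(x - 5)) by x(x - 5) gives -5, not +5. The correct result is (x - 5) = x - 5, which is trivially true, not (x - 5) = x + 5. (Step 1 is a valid identity: 1/(x - 5) - 5/(x(x - 5)) = (x - 5)/(x(x - 5)) = 1/x.)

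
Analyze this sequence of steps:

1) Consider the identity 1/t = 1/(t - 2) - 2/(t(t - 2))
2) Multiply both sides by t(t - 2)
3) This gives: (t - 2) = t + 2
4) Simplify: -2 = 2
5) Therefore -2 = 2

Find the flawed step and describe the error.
Step 3: This gives: (t - 2) = t + 2

Step 3 makes a sign error when clearing denominators. Multiplying -2/(t(t - 2)) by t(t - 2) gives -2, not +2. The correct result is (t - 2) = t - 2, which is trivially true, not (t - 2) = t + 2. (Step 1 is a valid identity: 1/(t - 2) - 2/(t(t - 2)) = (t - 2)/(t(t - 2)) = 1/t.)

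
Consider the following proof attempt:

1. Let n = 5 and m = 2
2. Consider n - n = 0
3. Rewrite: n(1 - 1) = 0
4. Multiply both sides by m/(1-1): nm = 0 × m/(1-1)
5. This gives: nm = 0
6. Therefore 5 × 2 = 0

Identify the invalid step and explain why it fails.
Step 4: Multiply both sides by m/(1-1): nm = 0 × m/(1-1)

Step 4 multiplies both sides by m/(1-1). However, 1-1 = 0, so this is multiplication by m/0, which is undefined. We cannot multiply by an undefined expression.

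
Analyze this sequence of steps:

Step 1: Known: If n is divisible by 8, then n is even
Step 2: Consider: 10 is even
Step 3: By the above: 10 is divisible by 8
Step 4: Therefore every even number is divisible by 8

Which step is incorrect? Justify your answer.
Step 3: By the above: 10 is divisible by 8

Step 3 commits the fallacy of affirming the consequent. The known fact 'divisible by 8 → even' does NOT imply 'even → divisible by 8'. That would be the converse, which is false. For example, 10 is even but 10 ÷ 8 = 1.25, which is not an integer.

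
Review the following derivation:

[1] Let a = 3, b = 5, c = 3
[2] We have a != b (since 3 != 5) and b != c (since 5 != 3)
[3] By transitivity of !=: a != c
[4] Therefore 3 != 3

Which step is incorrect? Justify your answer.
Step 3: By transitivity of !=: a != c

Step 3 incorrectly applies transitivity to the '!=' relation. Transitivity states: if a R b and b R c, then a R c. However, '!=' is not transitive. Counterexample: 3 != 5 and 5 != 3, but 3 = 3 (both equal 3). Transitivity holds for relations like <, <=, =, but not for !=.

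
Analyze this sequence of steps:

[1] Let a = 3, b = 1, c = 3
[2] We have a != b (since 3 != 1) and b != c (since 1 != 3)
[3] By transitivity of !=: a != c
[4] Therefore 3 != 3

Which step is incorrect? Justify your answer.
Step 3: By transitivity of !=: a != c

Step 3 incorrectly applies transitivity to the '!=' relation. Transitivity states: if a R b and b R c, then a R c. However, '!=' is not transitive. Counterexample: 3 != 1 and 1 != 3, but 3 = 3 (both equal 3). Transitivity holds for relations like <, <=, =, but not for !=.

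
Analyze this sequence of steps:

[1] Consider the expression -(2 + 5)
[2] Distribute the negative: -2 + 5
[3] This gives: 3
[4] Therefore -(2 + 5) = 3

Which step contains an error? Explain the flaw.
Step 2: Distribute the negative: -2 + 5

Step 2 incorrectly distributes the negative sign. The correct distribution is -(2 + 5) = -2 - 5 = -7. The negative must be applied to both terms, not just the first. The error treats -(2 + 5) as -2 + 5, which equals 3 instead of -7.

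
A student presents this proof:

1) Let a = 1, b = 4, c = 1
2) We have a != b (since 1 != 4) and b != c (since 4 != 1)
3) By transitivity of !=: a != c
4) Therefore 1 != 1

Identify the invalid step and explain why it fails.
Step 3: By transitivity of !=: a != c

Step 3 incorrectly applies transitivity to the '!=' relation. Transitivity states: if a R b and b R c, then a R c. However, '!=' is not transitive. Counterexample: 1 != 4 and 4 != 1, but 1 = 1 (both equal 1). Transitivity holds for relations like <, <=, =, but not for !=.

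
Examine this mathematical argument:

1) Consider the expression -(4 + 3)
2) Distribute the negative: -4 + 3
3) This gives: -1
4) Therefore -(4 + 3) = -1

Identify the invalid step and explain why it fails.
Step 2: Distribute the negative: -4 + 3

Step 2 incorrectly distributes the negative sign. The correct distribution is -(4 + 3) = -4 - 3 = -7. The negative must be applied to both terms, not just the first. The error treats -(4 + 3) as -4 + 3, which equals -1 instead of -7.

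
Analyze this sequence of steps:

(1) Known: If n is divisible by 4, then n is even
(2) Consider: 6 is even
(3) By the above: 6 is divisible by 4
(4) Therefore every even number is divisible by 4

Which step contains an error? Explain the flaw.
Step 3: By the above: 6 is divisible by 4

Step 3 commits the fallacy of affirming the consequent. The known fact 'divisible by 4 → even' does NOT imply 'even → divisible by 4'. That would be the converse, which is false. For example, 6 is even but 6 ÷ 4 = 1.50, which is not an integer.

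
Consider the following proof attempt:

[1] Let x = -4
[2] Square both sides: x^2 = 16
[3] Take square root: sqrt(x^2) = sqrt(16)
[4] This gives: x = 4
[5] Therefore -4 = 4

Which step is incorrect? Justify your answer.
Step 4: This gives: x = 4

Step 4 incorrectly states that sqrt(x^2) = x. The correct identity is sqrt(x^2) = |x|. Since x = -4 < 0, we have sqrt(x^2) = |-4| = 4, not x = -4.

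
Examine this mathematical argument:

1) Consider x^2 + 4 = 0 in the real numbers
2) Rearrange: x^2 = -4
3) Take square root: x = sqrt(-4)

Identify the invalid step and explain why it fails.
Step 3: Take square root: x = sqrt(-4)

Step 3 takes the square root of -4, which is negative. In the real number system, the square root of a negative number is undefined. The equation x^2 + 4 = 0 has no real solutions. Square roots of negative numbers only exist in the complex numbers.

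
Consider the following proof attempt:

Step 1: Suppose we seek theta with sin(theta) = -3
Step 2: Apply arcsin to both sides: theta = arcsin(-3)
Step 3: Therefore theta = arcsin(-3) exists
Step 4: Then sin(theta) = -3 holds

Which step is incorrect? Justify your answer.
Step 2: Apply arcsin to both sides: theta = arcsin(-3)

Step 2 applies arcsin to -3. However, arcsin(x) is only defined for x in [-1, 1] because sin(theta) can only produce values in that range. Since |-3| > 1, arcsin(-3) is undefined. There is no angle whose sine equals -3.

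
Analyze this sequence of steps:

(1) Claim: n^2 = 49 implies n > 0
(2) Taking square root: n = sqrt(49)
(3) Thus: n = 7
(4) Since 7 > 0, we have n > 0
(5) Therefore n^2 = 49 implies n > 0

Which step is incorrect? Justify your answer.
Step 2: Taking square root: n = sqrt(49)

Step 2 takes the square root and assumes the positive root only. The equation n^2 = 49 actually has two solutions: n = 7 and n = -7. The proof silently assumes n > 0 without justification, then uses this assumption to conclude n > 0, which is circular. The counterexample n = -7 shows the claim is false.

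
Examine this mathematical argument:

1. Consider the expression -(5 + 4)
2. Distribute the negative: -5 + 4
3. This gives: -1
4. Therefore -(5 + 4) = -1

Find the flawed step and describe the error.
Step 2: Distribute the negative: -5 + 4

Step 2 incorrectly distributes the negative sign. The correct distribution is -(5 + 4) = -5 - 4 = -9. The negative must be applied to both terms, not just the first. The error treats -(5 + 4) as -5 + 4, which equals -1 instead of -9.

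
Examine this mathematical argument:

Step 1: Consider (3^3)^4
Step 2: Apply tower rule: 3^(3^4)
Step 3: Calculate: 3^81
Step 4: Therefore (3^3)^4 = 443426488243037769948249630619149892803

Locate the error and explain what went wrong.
Step 2: Apply tower rule: 3^(3^4)

Step 2 incorrectly states that (a^b)^c = a^(b^c). The correct rule is (a^b)^c = a^(b×c). The actual value is (3^3)^4 = 3^12 = 531441, not 3^81 = 443426488243037769948249630619149892803.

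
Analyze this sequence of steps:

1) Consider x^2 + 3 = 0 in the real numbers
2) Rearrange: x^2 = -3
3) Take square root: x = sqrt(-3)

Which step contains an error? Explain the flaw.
Step 3: Take square root: x = sqrt(-3)

Step 3 takes the square root of -3, which is negative. In the real number system, the square root of a negative number is undefined. The equation x^2 + 3 = 0 has no real solutions. Square roots of negative numbers only exist in the complex numbers.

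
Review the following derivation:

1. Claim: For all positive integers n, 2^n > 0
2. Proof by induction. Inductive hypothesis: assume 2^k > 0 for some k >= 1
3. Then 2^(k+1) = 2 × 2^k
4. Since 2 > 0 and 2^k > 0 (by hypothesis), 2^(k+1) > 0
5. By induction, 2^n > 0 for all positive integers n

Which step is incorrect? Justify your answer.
Step 5: By induction, 2^n > 0 for all positive integers n

Step 5 concludes the proof by induction, but no base case was ever established. A valid induction proof requires: (1) a base case proving 2^1 > 0, and (2) an inductive step showing IF 2^k > 0 THEN 2^(k+1) > 0. Steps 2-4 correctly establish the inductive step, but without the base case the conclusion in step 5 does not follow.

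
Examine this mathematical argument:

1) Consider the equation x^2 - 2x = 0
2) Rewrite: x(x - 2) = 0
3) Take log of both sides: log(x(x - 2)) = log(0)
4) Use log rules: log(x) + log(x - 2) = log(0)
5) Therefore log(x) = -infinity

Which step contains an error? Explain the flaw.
Step 3: Take log of both sides: log(x(x - 2)) = log(0)

Step 3 takes the logarithm of both sides, resulting in log(0) on the right side. The logarithm is only defined for positive numbers; log(0) is undefined (approaches negative infinity). This operation is invalid.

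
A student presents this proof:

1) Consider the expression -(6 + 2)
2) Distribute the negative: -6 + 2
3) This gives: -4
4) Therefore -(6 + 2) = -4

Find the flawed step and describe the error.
Step 2: Distribute the negative: -6 + 2

Step 2 incorrectly distributes the negative sign. The correct distribution is -(6 + 2) = -6 - 2 = -8. The negative must be applied to both terms, not just the first. The error treats -(6 + 2) as -6 + 2, which equals -4 instead of -8.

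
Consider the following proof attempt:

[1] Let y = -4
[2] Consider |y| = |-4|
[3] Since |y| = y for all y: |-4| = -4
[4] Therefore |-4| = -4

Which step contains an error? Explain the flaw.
Step 3: Since |y| = y for all y: |-4| = -4

Step 3 incorrectly states that |y| = y for all y. The correct definition is |y| = y when y >= 0, and |y| = -y when y < 0. Since -4 < 0, we have |-4| = -(-4) = 4, not -4.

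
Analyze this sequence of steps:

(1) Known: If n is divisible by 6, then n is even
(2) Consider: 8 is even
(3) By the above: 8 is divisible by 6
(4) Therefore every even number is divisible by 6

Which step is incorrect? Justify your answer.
Step 3: By the above: 8 is divisible by 6

Step 3 commits the fallacy of affirming the consequent. The known fact 'divisible by 6 → even' does NOT imply 'even → divisible by 6'. That would be the converse, which is false. For example, 8 is even but 8 ÷ 6 = 1.33, which is not an integer.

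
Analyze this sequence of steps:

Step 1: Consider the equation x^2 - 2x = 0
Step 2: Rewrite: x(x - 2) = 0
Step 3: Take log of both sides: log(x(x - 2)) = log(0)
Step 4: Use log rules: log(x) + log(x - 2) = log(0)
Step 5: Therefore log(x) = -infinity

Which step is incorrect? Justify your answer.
Step 3: Take log of both sides: log(x(x - 2)) = log(0)

Step 3 takes the logarithm of both sides, resulting in log(0) on the right side. The logarithm is only defined for positive numbers; log(0) is undefined (approaches negative infinity). This operation is invalid.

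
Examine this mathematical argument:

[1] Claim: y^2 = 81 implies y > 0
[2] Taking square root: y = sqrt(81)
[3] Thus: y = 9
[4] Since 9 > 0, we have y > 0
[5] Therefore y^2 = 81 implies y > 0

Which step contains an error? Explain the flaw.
Step 2: Taking square root: y = sqrt(81)

Step 2 takes the square root and assumes the positive root only. The equation y^2 = 81 actually has two solutions: y = 9 and y = -9. The proof silently assumes y > 0 without justification, then uses this assumption to conclude y > 0, which is circular. The counterexample y = -9 shows the claim is false.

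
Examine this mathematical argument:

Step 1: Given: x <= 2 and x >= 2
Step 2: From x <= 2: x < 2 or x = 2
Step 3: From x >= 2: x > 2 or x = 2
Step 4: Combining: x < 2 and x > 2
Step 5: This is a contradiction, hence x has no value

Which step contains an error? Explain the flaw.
Step 4: Combining: x < 2 and x > 2

Step 4 incorrectly combines the conditions. From x <= 2 and x >= 2, the intersection is x = 2. The error treats the 'or' cases as 'and' requirements. The correct conclusion is that x = 2 is the unique solution, not that no solution exists.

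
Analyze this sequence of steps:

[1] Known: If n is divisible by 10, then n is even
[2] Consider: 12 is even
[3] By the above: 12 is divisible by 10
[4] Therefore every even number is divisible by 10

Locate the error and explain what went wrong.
Step 3: By the above: 12 is divisible by 10

Step 3 commits the fallacy of affirming the consequent. The known fact 'divisible by 10 → even' does NOT imply 'even → divisible by 10'. That would be the converse, which is false. For example, 12 is even but 12 ÷ 10 = 1.20, which is not an integer.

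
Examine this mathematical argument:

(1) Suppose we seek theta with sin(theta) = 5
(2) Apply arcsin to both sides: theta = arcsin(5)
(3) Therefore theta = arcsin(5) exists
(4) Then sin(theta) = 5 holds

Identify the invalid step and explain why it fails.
Step 2: Apply arcsin to both sides: theta = arcsin(5)

Step 2 applies arcsin to 5. However, arcsin(x) is only defined for x in [-1, 1] because sin(theta) can only produce values in that range. Since |5| > 1, arcsin(5) is undefined. There is no angle whose sine equals 5.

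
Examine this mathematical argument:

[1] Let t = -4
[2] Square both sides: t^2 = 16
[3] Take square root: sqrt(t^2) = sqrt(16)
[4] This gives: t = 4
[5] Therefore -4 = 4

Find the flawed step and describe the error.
Step 4: This gives: t = 4

Step 4 incorrectly states that sqrt(t^2) = t. The correct identity is sqrt(t^2) = |t|. Since t = -4 < 0, we have sqrt(t^2) = |-4| = 4, not t = -4.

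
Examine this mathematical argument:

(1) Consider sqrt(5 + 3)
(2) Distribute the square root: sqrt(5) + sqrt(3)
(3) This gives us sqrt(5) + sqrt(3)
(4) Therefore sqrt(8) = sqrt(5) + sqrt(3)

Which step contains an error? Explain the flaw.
Step 2: Distribute the square root: sqrt(5) + sqrt(3)

Step 2 incorrectly 'distributes' the square root over addition. The square root function does not distribute: sqrt(a + b) ≠ sqrt(a) + sqrt(b). In fact, sqrt(5 + 3) = sqrt(8) ≈ 2.8284, while sqrt(5) + sqrt(3) ≈ 3.9681.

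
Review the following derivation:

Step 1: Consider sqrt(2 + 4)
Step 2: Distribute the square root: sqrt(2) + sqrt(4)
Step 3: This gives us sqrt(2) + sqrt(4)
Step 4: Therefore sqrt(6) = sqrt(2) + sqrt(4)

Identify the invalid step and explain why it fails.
Step 2: Distribute the square root: sqrt(2) + sqrt(4)

Step 2 incorrectly 'distributes' the square root over addition. The square root function does not distribute: sqrt(a + b) ≠ sqrt(a) + sqrt(b). In fact, sqrt(2 + 4) = sqrt(6) ≈ 2.4495, while sqrt(2) + sqrt(4) ≈ 3.4142.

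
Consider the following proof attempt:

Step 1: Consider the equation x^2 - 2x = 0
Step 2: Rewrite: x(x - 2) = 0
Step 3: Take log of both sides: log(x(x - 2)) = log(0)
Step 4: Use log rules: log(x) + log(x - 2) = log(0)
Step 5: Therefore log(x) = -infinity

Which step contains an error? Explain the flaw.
Step 3: Take log of both sides: log(x(x - 2)) = log(0)

Step 3 takes the logarithm of both sides, resulting in log(0) on the right side. The logarithm is only defined for positive numbers; log(0) is undefined (approaches negative infinity). This operation is invalid.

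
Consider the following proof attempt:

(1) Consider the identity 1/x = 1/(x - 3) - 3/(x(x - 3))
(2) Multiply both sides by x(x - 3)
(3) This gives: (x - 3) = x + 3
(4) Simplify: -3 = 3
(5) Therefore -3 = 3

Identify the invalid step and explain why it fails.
Step 3: This gives: (x - 3) = x + 3

Step 3 makes a sign error when clearing denominators. Multiplying -3/(x(x - 3)) by x(x - 3) gives -3, not +3. The correct result is (x - 3) = x - 3, which is trivially true, not (x - 3) = x + 3. (Step 1 is a valid identity: 1/(x - 3) - 3/(x(x - 3)) = (x - 3)/(x(x - 3)) = 1/x.)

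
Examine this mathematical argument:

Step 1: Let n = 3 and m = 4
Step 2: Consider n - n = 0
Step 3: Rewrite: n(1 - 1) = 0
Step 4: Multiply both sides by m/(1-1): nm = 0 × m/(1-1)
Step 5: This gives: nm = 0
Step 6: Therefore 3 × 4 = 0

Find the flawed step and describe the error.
Step 4: Multiply both sides by m/(1-1): nm = 0 × m/(1-1)

Step 4 multiplies both sides by m/(1-1). However, 1-1 = 0, so this is multiplication by m/0, which is undefined. We cannot multiply by an undefined expression.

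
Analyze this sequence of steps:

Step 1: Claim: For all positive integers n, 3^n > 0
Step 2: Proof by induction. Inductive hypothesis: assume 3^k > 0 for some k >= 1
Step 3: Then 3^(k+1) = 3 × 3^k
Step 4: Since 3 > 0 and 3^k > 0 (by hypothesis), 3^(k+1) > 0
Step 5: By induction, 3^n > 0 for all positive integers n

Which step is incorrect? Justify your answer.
Step 5: By induction, 3^n > 0 for all positive integers n

Step 5 concludes the proof by induction, but no base case was ever established. A valid induction proof requires: (1) a base case proving 3^1 > 0, and (2) an inductive step showing IF 3^k > 0 THEN 3^(k+1) > 0. Steps 2-4 correctly establish the inductive step, but without the base case the conclusion in step 5 does not follow.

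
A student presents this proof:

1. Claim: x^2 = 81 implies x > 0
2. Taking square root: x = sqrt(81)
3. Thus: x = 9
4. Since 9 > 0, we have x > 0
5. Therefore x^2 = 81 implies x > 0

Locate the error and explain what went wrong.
Step 2: Taking square root: x = sqrt(81)

Step 2 takes the square root and assumes the positive root only. The equation x^2 = 81 actually has two solutions: x = 9 and x = -9. The proof silently assumes x > 0 without justification, then uses this assumption to conclude x > 0, which is circular. The counterexample x = -9 shows the claim is false.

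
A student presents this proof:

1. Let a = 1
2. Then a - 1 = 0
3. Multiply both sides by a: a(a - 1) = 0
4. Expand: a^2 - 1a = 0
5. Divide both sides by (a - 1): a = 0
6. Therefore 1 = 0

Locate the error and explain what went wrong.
Step 5: Divide both sides by (a - 1): a = 0

Step 5 divides both sides by (a - 1). However, since a = 1, we have (a - 1) = 0. Division by zero is undefined, making this step invalid.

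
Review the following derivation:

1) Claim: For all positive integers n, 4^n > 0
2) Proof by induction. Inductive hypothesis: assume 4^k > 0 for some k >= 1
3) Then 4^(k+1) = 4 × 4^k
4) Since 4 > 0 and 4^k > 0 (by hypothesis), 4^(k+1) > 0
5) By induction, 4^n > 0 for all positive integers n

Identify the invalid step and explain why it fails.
Step 5: By induction, 4^n > 0 for all positive integers n

Step 5 concludes the proof by induction, but no base case was ever established. A valid induction proof requires: (1) a base case proving 4^1 > 0, and (2) an inductive step showing IF 4^k > 0 THEN 4^(k+1) > 0. Steps 2-4 correctly establish the inductive step, but without the base case the conclusion in step 5 does not follow.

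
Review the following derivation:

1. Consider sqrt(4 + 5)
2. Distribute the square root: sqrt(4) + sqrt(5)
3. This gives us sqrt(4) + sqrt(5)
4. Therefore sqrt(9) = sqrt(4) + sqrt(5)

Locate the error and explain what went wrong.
Step 2: Distribute the square root: sqrt(4) + sqrt(5)

Step 2 incorrectly 'distributes' the square root over addition. The square root function does not distribute: sqrt(a + b) ≠ sqrt(a) + sqrt(b). In fact, sqrt(4 + 5) = sqrt(9) ≈ 3.0000, while sqrt(4) + sqrt(5) ≈ 4.2361.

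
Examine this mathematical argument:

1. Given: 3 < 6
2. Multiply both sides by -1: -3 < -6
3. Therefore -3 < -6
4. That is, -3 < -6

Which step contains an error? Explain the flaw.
Step 2: Multiply both sides by -1: -3 < -6

Step 2 multiplies both sides by -1 but fails to reverse the inequality sign. When multiplying (or dividing) an inequality by a negative number, the direction must be reversed. Since 3 < 6, we should get -3 > -6, i.e., -3 > -6.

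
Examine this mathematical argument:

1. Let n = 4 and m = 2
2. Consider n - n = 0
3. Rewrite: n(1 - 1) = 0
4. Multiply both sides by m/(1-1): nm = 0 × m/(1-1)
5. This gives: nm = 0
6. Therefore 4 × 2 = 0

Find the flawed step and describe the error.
Step 4: Multiply both sides by m/(1-1): nm = 0 × m/(1-1)

Step 4 multiplies both sides by m/(1-1). However, 1-1 = 0, so this is multiplication by m/0, which is undefined. We cannot multiply by an undefined expression.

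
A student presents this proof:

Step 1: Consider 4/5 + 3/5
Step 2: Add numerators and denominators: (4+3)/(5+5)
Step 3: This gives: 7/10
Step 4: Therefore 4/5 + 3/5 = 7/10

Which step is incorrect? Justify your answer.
Step 2: Add numerators and denominators: (4+3)/(5+5)

Step 2 incorrectly adds fractions by separately adding numerators and denominators. This is wrong. The correct method requires a common denominator: 4/5 + 3/5 = (4×5 + 3×5)/(5×5) = 35/25 = 7/5. The method used gives 7/10, which is different.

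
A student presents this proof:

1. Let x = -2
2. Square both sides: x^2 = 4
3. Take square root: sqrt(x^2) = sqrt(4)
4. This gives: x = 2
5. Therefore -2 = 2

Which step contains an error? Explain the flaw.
Step 4: This gives: x = 2

Step 4 incorrectly states that sqrt(x^2) = x. The correct identity is sqrt(x^2) = |x|. Since x = -2 < 0, we have sqrt(x^2) = |-2| = 2, not x = -2.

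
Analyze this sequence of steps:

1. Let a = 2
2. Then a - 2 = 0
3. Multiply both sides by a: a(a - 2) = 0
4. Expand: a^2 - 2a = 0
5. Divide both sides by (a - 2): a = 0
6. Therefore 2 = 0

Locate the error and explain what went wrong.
Step 5: Divide both sides by (a - 2): a = 0

Step 5 divides both sides by (a - 2). However, since a = 2, we have (a - 2) = 0. Division by zero is undefined, making this step invalid.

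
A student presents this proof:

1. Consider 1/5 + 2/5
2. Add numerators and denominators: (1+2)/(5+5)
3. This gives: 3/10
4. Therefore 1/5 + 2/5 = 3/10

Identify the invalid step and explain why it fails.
Step 2: Add numerators and denominators: (1+2)/(5+5)

Step 2 incorrectly adds fractions by separately adding numerators and denominators. This is wrong. The correct method requires a common denominator: 1/5 + 2/5 = (1×5 + 2×5)/(5×5) = 15/25 = 3/5. The method used gives 3/10, which is different.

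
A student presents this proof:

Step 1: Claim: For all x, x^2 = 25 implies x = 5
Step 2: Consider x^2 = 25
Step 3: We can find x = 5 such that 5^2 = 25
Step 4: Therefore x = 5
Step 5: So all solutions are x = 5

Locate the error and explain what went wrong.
Step 4: Therefore x = 5

Step 4 incorrectly concludes that x = 5 is the only solution. The proof shows that x = 5 is A solution (existence), but does not show it is the ONLY solution (uniqueness). In fact, x = -5 is also a solution since (-5)^2 = 25. Finding one solution doesn't prove there are no others.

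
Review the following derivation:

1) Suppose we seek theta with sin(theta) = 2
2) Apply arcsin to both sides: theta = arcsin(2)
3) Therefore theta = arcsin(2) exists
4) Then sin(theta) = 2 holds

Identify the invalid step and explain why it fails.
Step 2: Apply arcsin to both sides: theta = arcsin(2)

Step 2 applies arcsin to 2. However, arcsin(x) is only defined for x in [-1, 1] because sin(theta) can only produce values in that range. Since |2| > 1, arcsin(2) is undefined. There is no angle whose sine equals 2.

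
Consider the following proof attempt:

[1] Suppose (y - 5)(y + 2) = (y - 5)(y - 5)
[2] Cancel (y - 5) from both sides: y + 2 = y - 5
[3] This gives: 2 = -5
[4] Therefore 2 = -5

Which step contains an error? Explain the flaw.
Step 2: Cancel (y - 5) from both sides: y + 2 = y - 5

Step 2 cancels (y - 5) from both sides. This is only valid if (y - 5) ≠ 0, i.e., y ≠ 5. When y = 5, both sides equal zero regardless of the other factors. The correct approach requires considering y = 5 as a separate case.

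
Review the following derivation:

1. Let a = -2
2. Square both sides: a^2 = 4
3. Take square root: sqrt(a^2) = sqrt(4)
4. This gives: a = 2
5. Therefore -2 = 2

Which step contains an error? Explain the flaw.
Step 4: This gives: a = 2

Step 4 incorrectly states that sqrt(a^2) = a. The correct identity is sqrt(a^2) = |a|. Since a = -2 < 0, we have sqrt(a^2) = |-2| = 2, not a = -2.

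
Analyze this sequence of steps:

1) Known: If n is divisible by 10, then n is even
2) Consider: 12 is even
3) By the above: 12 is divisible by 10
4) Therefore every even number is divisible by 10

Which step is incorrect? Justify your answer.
Step 3: By the above: 12 is divisible by 10

Step 3 commits the fallacy of affirming the consequent. The known fact 'divisible by 10 → even' does NOT imply 'even → divisible by 10'. That would be the converse, which is false. For example, 12 is even but 12 ÷ 10 = 1.20, which is not an integer.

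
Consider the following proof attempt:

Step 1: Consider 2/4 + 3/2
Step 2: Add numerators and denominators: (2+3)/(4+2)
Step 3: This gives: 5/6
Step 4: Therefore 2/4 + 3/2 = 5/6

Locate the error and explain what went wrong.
Step 2: Add numerators and denominators: (2+3)/(4+2)

Step 2 incorrectly adds fractions by separately adding numerators and denominators. This is wrong. The correct method requires a common denominator: 2/4 + 3/2 = (2×2 + 3×4)/(4×2) = 16/8 = 2. The method used gives 5/6, which is different.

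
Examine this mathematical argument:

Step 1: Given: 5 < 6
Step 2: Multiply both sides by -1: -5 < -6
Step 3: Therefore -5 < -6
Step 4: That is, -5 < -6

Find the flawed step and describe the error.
Step 2: Multiply both sides by -1: -5 < -6

Step 2 multiplies both sides by -1 but fails to reverse the inequality sign. When multiplying (or dividing) an inequality by a negative number, the direction must be reversed. Since 5 < 6, we should get -5 > -6, i.e., -5 > -6.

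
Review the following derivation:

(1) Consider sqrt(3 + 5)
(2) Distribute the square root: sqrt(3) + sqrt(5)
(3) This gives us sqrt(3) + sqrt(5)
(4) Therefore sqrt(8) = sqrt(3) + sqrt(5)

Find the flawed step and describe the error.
Step 2: Distribute the square root: sqrt(3) + sqrt(5)

Step 2 incorrectly 'distributes' the square root over addition. The square root function does not distribute: sqrt(a + b) ≠ sqrt(a) + sqrt(b). In fact, sqrt(3 + 5) = sqrt(8) ≈ 2.8284, while sqrt(3) + sqrt(5) ≈ 3.9681.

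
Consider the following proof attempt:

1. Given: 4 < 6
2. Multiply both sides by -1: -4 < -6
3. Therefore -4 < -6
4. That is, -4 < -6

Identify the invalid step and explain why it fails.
Step 2: Multiply both sides by -1: -4 < -6

Step 2 multiplies both sides by -1 but fails to reverse the inequality sign. When multiplying (or dividing) an inequality by a negative number, the direction must be reversed. Since 4 < 6, we should get -4 > -6, i.e., -4 > -6.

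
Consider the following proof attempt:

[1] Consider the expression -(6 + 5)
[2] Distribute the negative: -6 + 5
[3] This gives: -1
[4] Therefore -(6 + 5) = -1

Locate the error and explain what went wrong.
Step 2: Distribute the negative: -6 + 5

Step 2 incorrectly distributes the negative sign. The correct distribution is -(6 + 5) = -6 - 5 = -11. The negative must be applied to both terms, not just the first. The error treats -(6 + 5) as -6 + 5, which equals -1 instead of -11.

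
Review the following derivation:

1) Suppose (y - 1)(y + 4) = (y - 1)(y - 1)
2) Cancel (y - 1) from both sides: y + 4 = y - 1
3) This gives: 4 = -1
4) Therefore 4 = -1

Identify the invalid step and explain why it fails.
Step 2: Cancel (y - 1) from both sides: y + 4 = y - 1

Step 2 cancels (y - 1) from both sides. This is only valid if (y - 1) ≠ 0, i.e., y ≠ 1. When y = 1, both sides equal zero regardless of the other factors. The correct approach requires considering y = 1 as a separate case.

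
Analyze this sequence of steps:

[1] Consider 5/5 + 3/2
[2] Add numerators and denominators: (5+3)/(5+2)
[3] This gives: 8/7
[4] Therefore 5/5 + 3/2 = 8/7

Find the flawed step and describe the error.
Step 2: Add numerators and denominators: (5+3)/(5+2)

Step 2 incorrectly adds fractions by separately adding numerators and denominators. This is wrong. The correct method requires a common denominator: 5/5 + 3/2 = (5×2 + 3×5)/(5×2) = 25/10 = 5/2. The method used gives 8/7, which is different.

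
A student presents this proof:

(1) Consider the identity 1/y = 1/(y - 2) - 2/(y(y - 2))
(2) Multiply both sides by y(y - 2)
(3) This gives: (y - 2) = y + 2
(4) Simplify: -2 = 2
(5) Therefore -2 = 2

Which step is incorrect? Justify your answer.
Step 3: This gives: (y - 2) = y + 2

Step 3 makes a sign error when clearing denominators. Multiplying -2/(y(y - 2)) by y(y - 2) gives -2, not +2. The correct result is (y - 2) = y - 2, which is trivially true, not (y - 2) = y + 2. (Step 1 is a valid identity: 1/(y - 2) - 2/(y(y - 2)) = (y - 2)/(y(y - 2)) = 1/y.)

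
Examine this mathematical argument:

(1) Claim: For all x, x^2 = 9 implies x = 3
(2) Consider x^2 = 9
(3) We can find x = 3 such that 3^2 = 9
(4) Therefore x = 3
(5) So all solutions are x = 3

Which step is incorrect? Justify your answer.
Step 4: Therefore x = 3

Step 4 incorrectly concludes that x = 3 is the only solution. The proof shows that x = 3 is A solution (existence), but does not show it is the ONLY solution (uniqueness). In fact, x = -3 is also a solution since (-3)^2 = 9. Finding one solution doesn't prove there are no others.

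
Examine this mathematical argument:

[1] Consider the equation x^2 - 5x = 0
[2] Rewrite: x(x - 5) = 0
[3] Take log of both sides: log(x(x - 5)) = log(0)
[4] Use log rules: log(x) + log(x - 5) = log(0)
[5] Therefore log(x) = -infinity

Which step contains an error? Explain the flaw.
Step 3: Take log of both sides: log(x(x - 5)) = log(0)

Step 3 takes the logarithm of both sides, resulting in log(0) on the right side. The logarithm is only defined for positive numbers; log(0) is undefined (approaches negative infinity). This operation is invalid.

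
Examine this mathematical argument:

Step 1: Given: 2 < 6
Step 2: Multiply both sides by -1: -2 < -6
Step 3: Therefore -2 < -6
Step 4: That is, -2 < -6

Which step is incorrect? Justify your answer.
Step 2: Multiply both sides by -1: -2 < -6

Step 2 multiplies both sides by -1 but fails to reverse the inequality sign. When multiplying (or dividing) an inequality by a negative number, the direction must be reversed. Since 2 < 6, we should get -2 > -6, i.e., -2 > -6.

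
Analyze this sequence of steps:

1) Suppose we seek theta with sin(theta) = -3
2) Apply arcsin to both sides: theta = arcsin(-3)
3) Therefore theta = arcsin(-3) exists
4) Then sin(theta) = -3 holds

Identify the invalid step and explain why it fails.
Step 2: Apply arcsin to both sides: theta = arcsin(-3)

Step 2 applies arcsin to -3. However, arcsin(x) is only defined for x in [-1, 1] because sin(theta) can only produce values in that range. Since |-3| > 1, arcsin(-3) is undefined. There is no angle whose sine equals -3.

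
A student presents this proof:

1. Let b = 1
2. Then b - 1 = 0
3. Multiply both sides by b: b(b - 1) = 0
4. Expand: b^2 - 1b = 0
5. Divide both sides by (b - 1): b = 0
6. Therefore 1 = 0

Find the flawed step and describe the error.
Step 5: Divide both sides by (b - 1): b = 0

Step 5 divides both sides by (b - 1). However, since b = 1, we have (b - 1) = 0. Division by zero is undefined, making this step invalid.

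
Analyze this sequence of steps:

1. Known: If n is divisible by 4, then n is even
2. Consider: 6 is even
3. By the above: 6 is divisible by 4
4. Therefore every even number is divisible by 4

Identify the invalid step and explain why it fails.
Step 3: By the above: 6 is divisible by 4

Step 3 commits the fallacy of affirming the consequent. The known fact 'divisible by 4 → even' does NOT imply 'even → divisible by 4'. That would be the converse, which is false. For example, 6 is even but 6 ÷ 4 = 1.50, which is not an integer.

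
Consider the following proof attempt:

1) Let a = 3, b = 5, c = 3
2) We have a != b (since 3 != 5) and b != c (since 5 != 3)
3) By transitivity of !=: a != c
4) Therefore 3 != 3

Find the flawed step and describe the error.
Step 3: By transitivity of !=: a != c

Step 3 incorrectly applies transitivity to the '!=' relation. Transitivity states: if a R b and b R c, then a R c. However, '!=' is not transitive. Counterexample: 3 != 5 and 5 != 3, but 3 = 3 (both equal 3). Transitivity holds for relations like <, <=, =, but not for !=.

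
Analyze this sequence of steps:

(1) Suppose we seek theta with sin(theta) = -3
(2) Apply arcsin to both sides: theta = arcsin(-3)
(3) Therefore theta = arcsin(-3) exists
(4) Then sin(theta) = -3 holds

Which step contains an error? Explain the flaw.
Step 2: Apply arcsin to both sides: theta = arcsin(-3)

Step 2 applies arcsin to -3. However, arcsin(x) is only defined for x in [-1, 1] because sin(theta) can only produce values in that range. Since |-3| > 1, arcsin(-3) is undefined. There is no angle whose sine equals -3.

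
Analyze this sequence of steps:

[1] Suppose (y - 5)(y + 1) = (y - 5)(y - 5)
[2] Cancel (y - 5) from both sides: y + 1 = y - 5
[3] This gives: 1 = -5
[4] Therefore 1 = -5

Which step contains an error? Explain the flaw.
Step 2: Cancel (y - 5) from both sides: y + 1 = y - 5

Step 2 cancels (y - 5) from both sides. This is only valid if (y - 5) ≠ 0, i.e., y ≠ 5. When y = 5, both sides equal zero regardless of the other factors. The correct approach requires considering y = 5 as a separate case.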